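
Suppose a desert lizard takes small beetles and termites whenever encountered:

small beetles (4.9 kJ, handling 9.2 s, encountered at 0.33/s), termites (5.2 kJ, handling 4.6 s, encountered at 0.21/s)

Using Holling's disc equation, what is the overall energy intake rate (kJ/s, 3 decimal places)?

R = Σλ_iE_i / (1 + Σλ_ih_i)
Numerator: 0.33×4.9 + 0.21×5.2 = 2.709
Denominator: 1 + 0.33×9.2 + 0.21×4.6 = 5.002
R = 2.709/5.002 = 0.5416 kJ/s

0.542 kJ/s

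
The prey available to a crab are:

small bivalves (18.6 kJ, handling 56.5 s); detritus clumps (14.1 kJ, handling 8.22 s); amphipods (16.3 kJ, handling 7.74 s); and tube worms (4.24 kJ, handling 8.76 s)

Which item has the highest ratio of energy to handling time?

amphipods

Profitability E/h (kJ/s): small bivalves = 18.6/56.5 = 0.329, detritus clumps = 14.1/8.22 = 1.72, amphipods = 16.3/7.74 = 2.11, tube worms = 4.24/8.76 = 0.484.
Ranked: amphipods > detritus clumps > tube worms > small bivalves.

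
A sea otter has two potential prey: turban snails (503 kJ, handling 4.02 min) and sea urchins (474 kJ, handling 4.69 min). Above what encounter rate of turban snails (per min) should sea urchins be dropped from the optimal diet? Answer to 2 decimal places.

Drop sea urchins once their profitability E₂/h₂ falls below the rate achievable on turban snails alone: E₂/h₂ = λE₁/(1 + λh₁).
Solve for λ: λE₁h₂ = E₂(1 + λh₁) → λ(E₁h₂ − E₂h₁) = E₂ → λ = E₂/(E₁h₂ − E₂h₁).
λ = 474/(503×4.69 − 474×4.02) = 474/453.6 = 1.045 per min.

1.04 per min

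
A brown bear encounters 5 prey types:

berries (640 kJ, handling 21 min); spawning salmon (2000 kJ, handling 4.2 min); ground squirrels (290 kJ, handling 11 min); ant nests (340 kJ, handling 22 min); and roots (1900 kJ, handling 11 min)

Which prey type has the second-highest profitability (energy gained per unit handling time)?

In descending order of E/h:
spawning salmon: 2000/4.2 = 476 kJ/min
roots: 1900/11 = 173 kJ/min
berries: 640/21 = 30.5 kJ/min
ground squirrels: 290/11 = 26.4 kJ/min
ant nests: 340/22 = 15.5 kJ/min

roots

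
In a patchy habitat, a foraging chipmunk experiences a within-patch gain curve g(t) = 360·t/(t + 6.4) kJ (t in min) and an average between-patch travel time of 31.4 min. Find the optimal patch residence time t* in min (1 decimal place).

14.2 min

By the marginal value theorem, leave when the instantaneous gain rate g'(t) equals the habitat-wide average g(t)/(T + t).
g'(t) = 360·6.4/(t + 6.4)². Setting 360·6.4/(t+6.4)² = 360t/[(t+6.4)(31.4+t)] gives 6.4(31.4+t) = t(t+6.4), so t² = 6.4×31.4 = 201.
t* = √201 = 14.18 min.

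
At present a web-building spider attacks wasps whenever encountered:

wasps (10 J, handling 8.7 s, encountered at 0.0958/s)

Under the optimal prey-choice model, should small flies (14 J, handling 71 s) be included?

No

Intake rate on the current diet: R = (0.0958×10) / (1 + 0.0958×8.7) = 0.958/1.833 = 0.5225 J/s.
Profitability of small flies: 14/71 = 0.1972 J/s.
Since 0.1972 < R, time spent handling small flies is better spent searching.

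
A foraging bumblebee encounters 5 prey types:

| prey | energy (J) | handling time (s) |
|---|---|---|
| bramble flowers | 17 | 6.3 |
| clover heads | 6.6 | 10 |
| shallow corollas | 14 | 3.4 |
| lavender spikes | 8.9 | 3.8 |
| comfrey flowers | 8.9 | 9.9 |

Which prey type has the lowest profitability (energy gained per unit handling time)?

clover heads

Profitability E/h (J/s): bramble flowers = 17/6.3 = 2.7, clover heads = 6.6/10 = 0.66, shallow corollas = 14/3.4 = 4.12, lavender spikes = 8.9/3.8 = 2.34, comfrey flowers = 8.9/9.9 = 0.899.
Ranked: shallow corollas > bramble flowers > lavender spikes > comfrey flowers > clover heads.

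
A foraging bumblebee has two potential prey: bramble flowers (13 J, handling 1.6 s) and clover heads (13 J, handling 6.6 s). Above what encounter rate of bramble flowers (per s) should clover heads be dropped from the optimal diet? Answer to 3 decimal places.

0.200 per s

At the threshold, the rate on bramble flowers alone equals the profitability of clover heads: λ·13/(1 + λ·1.6) = 13/6.6 = 1.97.
Rearranging, λ(13 − 1.97×1.6) = 1.97, so λ = 1.97/9.848 = 0.2 per s.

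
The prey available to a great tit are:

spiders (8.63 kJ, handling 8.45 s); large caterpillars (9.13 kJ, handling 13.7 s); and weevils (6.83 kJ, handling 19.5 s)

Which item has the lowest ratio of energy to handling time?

weevils

In descending order of E/h:
spiders: 8.63/8.45 = 1.02 kJ/s
large caterpillars: 9.13/13.7 = 0.666 kJ/s
weevils: 6.83/19.5 = 0.35 kJ/s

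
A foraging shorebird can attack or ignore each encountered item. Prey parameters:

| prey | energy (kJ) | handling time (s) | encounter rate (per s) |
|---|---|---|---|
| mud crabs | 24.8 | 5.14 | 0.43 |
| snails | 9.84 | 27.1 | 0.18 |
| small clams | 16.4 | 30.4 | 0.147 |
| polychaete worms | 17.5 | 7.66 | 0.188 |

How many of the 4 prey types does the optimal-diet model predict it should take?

Rank by E/h (kJ/s): mud crabs 4.82, polychaete worms 2.28, small clams 0.539, snails 0.363. Include each in turn until the next type's E/h falls below the running intake rate.
Rate on top 1: 3.322. polychaete worms: 2.28 < 3.322 → exclude; stop.
Optimal diet: mud crabs — 1 of 4 types.

1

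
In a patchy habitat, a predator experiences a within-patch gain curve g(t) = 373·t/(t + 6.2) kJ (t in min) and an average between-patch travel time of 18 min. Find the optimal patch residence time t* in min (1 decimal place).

Maximise g(t)/(T+t): set derivative to zero → g'(t)(T+t) = g(t).
g'(t) = 373·6.2/(t + 6.2)². Setting 373·6.2/(t+6.2)² = 373t/[(t+6.2)(18+t)] gives 6.2(18+t) = t(t+6.2), so t² = 6.2×18 = 111.6.
t* = √111.6 = 10.56 min.

10.6 min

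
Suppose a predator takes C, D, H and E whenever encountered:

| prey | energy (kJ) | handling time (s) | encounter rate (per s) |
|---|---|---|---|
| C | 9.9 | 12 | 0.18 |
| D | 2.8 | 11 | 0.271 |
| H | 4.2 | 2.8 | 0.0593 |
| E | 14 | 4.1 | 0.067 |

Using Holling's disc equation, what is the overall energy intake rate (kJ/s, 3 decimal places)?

0.566 kJ/s

R = Σλ_iE_i / (1 + Σλ_ih_i)
Numerator: 0.18×9.9 + 0.271×2.8 + 0.0593×4.2 + 0.067×14 = 3.728
Denominator: 1 + 0.18×12 + 0.271×11 + 0.0593×2.8 + 0.067×4.1 = 6.582
R = 3.728/6.582 = 0.5664 kJ/s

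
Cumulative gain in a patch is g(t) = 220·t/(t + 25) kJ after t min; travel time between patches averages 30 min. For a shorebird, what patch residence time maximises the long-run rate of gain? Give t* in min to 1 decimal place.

Optimal t* satisfies g'(t*) = g(t*)/(T + t*).
g'(t) = 220·25/(t + 25)². Setting 220·25/(t+25)² = 220t/[(t+25)(30+t)] gives 25(30+t) = t(t+25), so t² = 25×30 = 750.
t* = √750 = 27.39 min.

27.4 min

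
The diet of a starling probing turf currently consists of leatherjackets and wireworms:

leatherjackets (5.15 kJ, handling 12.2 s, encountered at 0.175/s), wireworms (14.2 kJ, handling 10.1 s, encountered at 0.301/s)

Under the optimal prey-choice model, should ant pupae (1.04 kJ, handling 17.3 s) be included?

No

Current rate: (0.175×5.15 + 0.301×14.2)/(1 + 0.175×12.2 + 0.301×10.1) = 0.8381 kJ/s.
Profitability of ant pupae: 1.04/17.3 = 0.06012 kJ/s.
Since 0.06012 < R, time spent handling ant pupae is better spent searching.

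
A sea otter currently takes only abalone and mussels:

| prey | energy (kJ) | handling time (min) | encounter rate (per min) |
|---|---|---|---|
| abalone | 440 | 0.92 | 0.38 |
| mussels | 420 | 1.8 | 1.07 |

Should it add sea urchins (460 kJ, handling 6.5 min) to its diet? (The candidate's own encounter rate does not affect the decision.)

No

Intake rate on the current diet: R = (0.38×440 + 1.07×420) / (1 + 0.38×0.92 + 1.07×1.8) = 616.6/3.276 = 188.2 kJ/min.
sea urchins: E/h = 460/6.5 = 70.77 kJ/min.
70.77 < 188.2, so adding sea urchins would lower the average — exclude it.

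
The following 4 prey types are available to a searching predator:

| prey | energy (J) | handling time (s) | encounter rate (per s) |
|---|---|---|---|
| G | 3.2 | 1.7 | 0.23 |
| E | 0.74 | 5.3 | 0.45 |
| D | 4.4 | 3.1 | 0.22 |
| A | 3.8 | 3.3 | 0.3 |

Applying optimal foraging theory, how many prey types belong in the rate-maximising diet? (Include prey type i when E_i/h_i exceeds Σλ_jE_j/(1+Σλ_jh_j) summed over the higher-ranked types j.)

3

E/h in descending order: G 1.88, D 1.42, A 1.15, E 0.14 J/s. The optimal diet is the largest prefix of this list for which every included type satisfies E_i/h_i > R on the types above it.
Rate on top 1: 0.5291. D: 1.42 > 0.5291 → include.
Rate on top 2: 0.822. A: 1.15 > 0.822 → include.
Rate on top 3: 0.9285. E: 0.14 < 0.9285 → exclude; stop.
Optimal diet: G, D, A — 3 of 4 types.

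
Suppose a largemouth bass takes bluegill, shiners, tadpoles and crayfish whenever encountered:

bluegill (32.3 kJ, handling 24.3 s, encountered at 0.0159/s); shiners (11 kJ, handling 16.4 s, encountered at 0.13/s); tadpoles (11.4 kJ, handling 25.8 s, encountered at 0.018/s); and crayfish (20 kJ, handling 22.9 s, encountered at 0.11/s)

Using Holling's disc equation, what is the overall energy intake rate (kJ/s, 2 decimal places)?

R = Σλ_iE_i / (1 + Σλ_ih_i)
Numerator: 0.0159×32.3 + 0.13×11 + 0.018×11.4 + 0.11×20 = 4.349
Denominator: 1 + 0.0159×24.3 + 0.13×16.4 + 0.018×25.8 + 0.11×22.9 = 6.502
R = 4.349/6.502 = 0.6689 kJ/s

0.67 kJ/s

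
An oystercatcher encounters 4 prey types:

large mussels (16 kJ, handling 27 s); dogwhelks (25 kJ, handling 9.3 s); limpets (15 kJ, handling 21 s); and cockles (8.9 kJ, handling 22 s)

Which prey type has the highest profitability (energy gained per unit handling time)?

Profitability E/h (kJ/s): large mussels = 16/27 = 0.593, dogwhelks = 25/9.3 = 2.69, limpets = 15/21 = 0.714, cockles = 8.9/22 = 0.405.
Ranked: dogwhelks > limpets > large mussels > cockles.

dogwhelks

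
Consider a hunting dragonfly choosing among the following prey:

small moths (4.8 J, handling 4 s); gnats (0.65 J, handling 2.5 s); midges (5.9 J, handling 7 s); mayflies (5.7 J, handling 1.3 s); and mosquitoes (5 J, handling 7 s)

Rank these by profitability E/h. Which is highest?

Profitability E/h (J/s): small moths = 4.8/4 = 1.2, gnats = 0.65/2.5 = 0.26, midges = 5.9/7 = 0.843, mayflies = 5.7/1.3 = 4.38, mosquitoes = 5/7 = 0.714.
Ranked: mayflies > small moths > midges > mosquitoes > gnats.

mayflies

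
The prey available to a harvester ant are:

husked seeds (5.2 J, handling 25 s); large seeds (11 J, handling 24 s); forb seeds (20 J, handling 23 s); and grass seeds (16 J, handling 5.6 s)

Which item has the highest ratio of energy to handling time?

In descending order of E/h:
grass seeds: 16/5.6 = 2.86 J/s
forb seeds: 20/23 = 0.87 J/s
large seeds: 11/24 = 0.458 J/s
husked seeds: 5.2/25 = 0.208 J/s

grass seeds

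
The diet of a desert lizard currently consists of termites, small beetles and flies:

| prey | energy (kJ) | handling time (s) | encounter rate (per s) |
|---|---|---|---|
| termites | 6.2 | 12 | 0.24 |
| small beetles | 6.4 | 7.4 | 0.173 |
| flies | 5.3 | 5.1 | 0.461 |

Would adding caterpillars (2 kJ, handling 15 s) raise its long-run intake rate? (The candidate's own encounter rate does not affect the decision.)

On termites, small beetles and flies alone, R = ΣλE/(1+Σλh) = 5.038/7.511 = 0.6708 kJ/s.
Profitability of caterpillars: 2/15 = 0.1333 kJ/s.
0.1333 < 0.6708, so adding caterpillars would lower the average — exclude it.

No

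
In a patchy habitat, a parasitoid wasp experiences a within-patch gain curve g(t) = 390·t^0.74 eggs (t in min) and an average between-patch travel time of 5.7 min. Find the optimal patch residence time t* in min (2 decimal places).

16.22 min

By the marginal value theorem, leave when the instantaneous gain rate g'(t) equals the habitat-wide average g(t)/(T + t).
g'(t) = 0.74·390·t^-0.26. Setting 0.74·390·t^-0.26 = 390·t^0.74/(5.7+t) gives 0.74(5.7+t) = t, so 0.26·t = 0.74×5.7.
t* = 0.74×5.7/0.26 = 16.22 min.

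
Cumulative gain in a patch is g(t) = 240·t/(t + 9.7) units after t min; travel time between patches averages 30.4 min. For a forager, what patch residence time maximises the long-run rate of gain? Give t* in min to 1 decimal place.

17.2 min

Maximise g(t)/(T+t): set derivative to zero → g'(t)(T+t) = g(t).
g'(t) = 240·9.7/(t + 9.7)². Setting 240·9.7/(t+9.7)² = 240t/[(t+9.7)(30.4+t)] gives 9.7(30.4+t) = t(t+9.7), so t² = 9.7×30.4 = 294.9.
t* = √294.9 = 17.17 min.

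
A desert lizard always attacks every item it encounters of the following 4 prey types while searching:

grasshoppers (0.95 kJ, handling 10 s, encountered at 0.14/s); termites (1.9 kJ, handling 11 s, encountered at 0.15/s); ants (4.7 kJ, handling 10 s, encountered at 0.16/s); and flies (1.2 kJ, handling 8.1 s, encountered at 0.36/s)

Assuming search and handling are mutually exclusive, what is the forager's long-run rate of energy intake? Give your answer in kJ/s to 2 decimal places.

0.19 kJ/s

Energy encountered per unit search time: 0.14×0.95 + 0.15×1.9 + 0.16×4.7 + 0.36×1.2 = 1.602 kJ/s.
Handling time per unit search time: 0.14×10 + 0.15×11 + 0.16×10 + 0.36×8.1 = 7.566.
Rate = 1.602/(1 + 7.566) = 0.187 kJ/s.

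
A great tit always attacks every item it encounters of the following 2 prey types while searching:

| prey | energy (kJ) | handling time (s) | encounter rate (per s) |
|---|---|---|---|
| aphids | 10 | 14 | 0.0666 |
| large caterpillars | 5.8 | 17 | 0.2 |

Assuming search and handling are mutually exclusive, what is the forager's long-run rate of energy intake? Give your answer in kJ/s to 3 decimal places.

0.342 kJ/s

R = Σλ_iE_i / (1 + Σλ_ih_i)
Numerator: 0.0666×10 + 0.2×5.8 = 1.826
Denominator: 1 + 0.0666×14 + 0.2×17 = 5.332
R = 1.826/5.332 = 0.3424 kJ/s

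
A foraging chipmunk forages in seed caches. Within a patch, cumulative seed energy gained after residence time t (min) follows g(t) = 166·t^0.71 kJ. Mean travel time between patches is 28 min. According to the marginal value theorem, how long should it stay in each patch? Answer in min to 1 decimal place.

68.6 min

Optimal t* satisfies g'(t*) = g(t*)/(T + t*).
g'(t) = 0.71·166·t^-0.29. Setting 0.71·166·t^-0.29 = 166·t^0.71/(28+t) gives 0.71(28+t) = t, so 0.29·t = 0.71×28.
t* = 0.71×28/0.29 = 68.55 min.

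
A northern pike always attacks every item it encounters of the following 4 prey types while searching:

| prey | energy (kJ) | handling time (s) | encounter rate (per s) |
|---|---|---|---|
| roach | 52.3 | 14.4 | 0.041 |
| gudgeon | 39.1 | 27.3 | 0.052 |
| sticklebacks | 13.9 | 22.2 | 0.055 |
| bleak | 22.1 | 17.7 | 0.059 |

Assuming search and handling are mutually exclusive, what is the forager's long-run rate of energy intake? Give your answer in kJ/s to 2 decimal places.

1.18 kJ/s

R = Σλ_iE_i / (1 + Σλ_ih_i)
Numerator: 0.041×52.3 + 0.052×39.1 + 0.055×13.9 + 0.059×22.1 = 6.246
Denominator: 1 + 0.041×14.4 + 0.052×27.3 + 0.055×22.2 + 0.059×17.7 = 5.275
R = 6.246/5.275 = 1.184 kJ/s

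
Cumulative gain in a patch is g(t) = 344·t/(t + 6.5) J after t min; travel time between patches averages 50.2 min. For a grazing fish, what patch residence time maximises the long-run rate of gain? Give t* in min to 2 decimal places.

18.06 min

Optimal t* satisfies g'(t*) = g(t*)/(T + t*).
g'(t) = 344·6.5/(t + 6.5)². Setting 344·6.5/(t+6.5)² = 344t/[(t+6.5)(50.2+t)] gives 6.5(50.2+t) = t(t+6.5), so t² = 6.5×50.2 = 326.3.
t* = √326.3 = 18.06 min.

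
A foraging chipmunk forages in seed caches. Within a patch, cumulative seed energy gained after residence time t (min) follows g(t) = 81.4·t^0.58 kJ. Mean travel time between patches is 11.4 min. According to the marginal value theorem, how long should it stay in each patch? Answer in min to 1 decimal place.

15.7 min

Optimal t* satisfies g'(t*) = g(t*)/(T + t*).
g'(t) = 0.58·81.4·t^-0.42. Setting 0.58·81.4·t^-0.42 = 81.4·t^0.58/(11.4+t) gives 0.58(11.4+t) = t, so 0.42·t = 0.58×11.4.
t* = 0.58×11.4/0.42 = 15.74 min.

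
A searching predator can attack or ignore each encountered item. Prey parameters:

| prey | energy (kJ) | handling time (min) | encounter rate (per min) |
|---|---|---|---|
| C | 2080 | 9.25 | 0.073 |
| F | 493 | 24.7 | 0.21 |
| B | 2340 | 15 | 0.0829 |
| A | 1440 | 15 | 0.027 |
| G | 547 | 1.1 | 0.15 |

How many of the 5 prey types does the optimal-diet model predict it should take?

3

E/h in descending order: G 497, C 225, B 156, A 96, F 20 kJ/min. The optimal diet is the largest prefix of this list for which every included type satisfies E_i/h_i > R on the types above it.
Rate on top 1: 70.43. C: 225 > 70.43 → include.
Rate on top 2: 127.1. B: 156 > 127.1 → include.
Rate on top 3: 138.8. A: 96 < 138.8 → exclude; stop.
Optimal diet: G, C, B — 3 of 5 types.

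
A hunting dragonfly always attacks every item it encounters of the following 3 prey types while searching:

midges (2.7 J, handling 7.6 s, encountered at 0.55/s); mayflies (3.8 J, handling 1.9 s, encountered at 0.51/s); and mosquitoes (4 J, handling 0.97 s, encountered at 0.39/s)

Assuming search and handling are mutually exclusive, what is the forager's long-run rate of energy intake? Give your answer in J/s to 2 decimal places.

0.76 J/s

R = (0.55×2.7 + 0.51×3.8 + 0.39×4) / (1 + 0.55×7.6 + 0.51×1.9 + 0.39×0.97) = 4.983/6.527 = 0.7634 J/s.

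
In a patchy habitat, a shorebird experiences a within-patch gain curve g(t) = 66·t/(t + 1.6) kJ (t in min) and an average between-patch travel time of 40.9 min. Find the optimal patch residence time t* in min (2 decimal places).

8.09 min

Maximise g(t)/(T+t): set derivative to zero → g'(t)(T+t) = g(t).
g'(t) = 66·1.6/(t + 1.6)². Setting 66·1.6/(t+1.6)² = 66t/[(t+1.6)(40.9+t)] gives 1.6(40.9+t) = t(t+1.6), so t² = 1.6×40.9 = 65.44.
t* = √65.44 = 8.089 min.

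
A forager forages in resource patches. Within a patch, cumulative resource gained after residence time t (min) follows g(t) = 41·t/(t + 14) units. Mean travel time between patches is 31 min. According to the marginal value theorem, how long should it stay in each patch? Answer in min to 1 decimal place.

20.8 min

By the marginal value theorem, leave when the instantaneous gain rate g'(t) equals the habitat-wide average g(t)/(T + t).
g'(t) = 41·14/(t + 14)². Setting 41·14/(t+14)² = 41t/[(t+14)(31+t)] gives 14(31+t) = t(t+14), so t² = 14×31 = 434.
t* = √434 = 20.83 min.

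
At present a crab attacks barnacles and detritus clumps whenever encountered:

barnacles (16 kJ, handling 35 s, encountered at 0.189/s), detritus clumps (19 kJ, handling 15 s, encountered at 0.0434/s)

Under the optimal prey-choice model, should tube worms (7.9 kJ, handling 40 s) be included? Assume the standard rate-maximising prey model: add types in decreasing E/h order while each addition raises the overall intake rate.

Current rate: (0.189×16 + 0.0434×19)/(1 + 0.189×35 + 0.0434×15) = 0.4656 kJ/s.
tube worms: E/h = 7.9/40 = 0.1975 kJ/s.
0.1975 < 0.4656, so adding tube worms would lower the average — exclude it.

No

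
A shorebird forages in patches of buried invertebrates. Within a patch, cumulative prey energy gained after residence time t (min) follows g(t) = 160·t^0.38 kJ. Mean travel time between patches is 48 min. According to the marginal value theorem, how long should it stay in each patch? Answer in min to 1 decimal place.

29.4 min

By the marginal value theorem, leave when the instantaneous gain rate g'(t) equals the habitat-wide average g(t)/(T + t).
g'(t) = 0.38·160·t^-0.62. Setting 0.38·160·t^-0.62 = 160·t^0.38/(48+t) gives 0.38(48+t) = t, so 0.62·t = 0.38×48.
t* = 0.38×48/0.62 = 29.42 min.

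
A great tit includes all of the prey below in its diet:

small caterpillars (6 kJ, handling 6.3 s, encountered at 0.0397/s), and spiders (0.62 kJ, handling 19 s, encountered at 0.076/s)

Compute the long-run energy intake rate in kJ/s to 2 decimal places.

R = (0.0397×6 + 0.076×0.62) / (1 + 0.0397×6.3 + 0.076×19) = 0.2853/2.694 = 0.1059 kJ/s.

0.11 kJ/s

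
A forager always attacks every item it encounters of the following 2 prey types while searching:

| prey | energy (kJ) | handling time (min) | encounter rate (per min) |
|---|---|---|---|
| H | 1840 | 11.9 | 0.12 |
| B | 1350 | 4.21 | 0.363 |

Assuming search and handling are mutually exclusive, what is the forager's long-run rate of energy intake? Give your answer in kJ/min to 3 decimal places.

179.679 kJ/min

R = (0.12×1840 + 0.363×1350) / (1 + 0.12×11.9 + 0.363×4.21) = 710.9/3.956 = 179.7 kJ/min.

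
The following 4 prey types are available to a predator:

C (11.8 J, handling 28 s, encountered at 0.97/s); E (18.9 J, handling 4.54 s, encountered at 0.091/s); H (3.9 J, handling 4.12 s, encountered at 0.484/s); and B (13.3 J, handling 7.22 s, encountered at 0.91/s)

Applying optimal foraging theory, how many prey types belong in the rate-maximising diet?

2

Rank by E/h (J/s): E 4.16, B 1.84, H 0.947, C 0.421. Include each in turn until the next type's E/h falls below the running intake rate.
Rate on top 1: 1.217. B: 1.84 > 1.217 → include.
Rate on top 2: 1.731. H: 0.947 < 1.731 → exclude; stop.
Optimal diet: E, B — 2 of 4 types.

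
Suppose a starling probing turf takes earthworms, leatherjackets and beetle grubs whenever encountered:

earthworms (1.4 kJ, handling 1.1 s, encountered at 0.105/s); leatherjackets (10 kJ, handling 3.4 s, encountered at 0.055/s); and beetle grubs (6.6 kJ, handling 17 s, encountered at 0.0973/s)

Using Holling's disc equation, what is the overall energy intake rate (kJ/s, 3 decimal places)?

Energy encountered per unit search time: 0.105×1.4 + 0.055×10 + 0.0973×6.6 = 1.339 kJ/s.
Handling time per unit search time: 0.105×1.1 + 0.055×3.4 + 0.0973×17 = 1.957.
Rate = 1.339/(1 + 1.957) = 0.4529 kJ/s.

0.453 kJ/s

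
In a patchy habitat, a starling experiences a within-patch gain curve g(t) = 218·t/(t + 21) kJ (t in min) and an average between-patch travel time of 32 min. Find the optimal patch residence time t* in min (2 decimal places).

By the marginal value theorem, leave when the instantaneous gain rate g'(t) equals the habitat-wide average g(t)/(T + t).
g'(t) = 218·21/(t + 21)². Setting 218·21/(t+21)² = 218t/[(t+21)(32+t)] gives 21(32+t) = t(t+21), so t² = 21×32 = 672.
t* = √672 = 25.92 min.

25.92 min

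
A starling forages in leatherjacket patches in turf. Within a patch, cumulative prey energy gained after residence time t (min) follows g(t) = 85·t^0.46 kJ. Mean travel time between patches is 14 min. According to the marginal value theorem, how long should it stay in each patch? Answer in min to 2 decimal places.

11.93 min

By the marginal value theorem, leave when the instantaneous gain rate g'(t) equals the habitat-wide average g(t)/(T + t).
g'(t) = 0.46·85·t^-0.54. Setting 0.46·85·t^-0.54 = 85·t^0.46/(14+t) gives 0.46(14+t) = t, so 0.54·t = 0.46×14.
t* = 0.46×14/0.54 = 11.93 min.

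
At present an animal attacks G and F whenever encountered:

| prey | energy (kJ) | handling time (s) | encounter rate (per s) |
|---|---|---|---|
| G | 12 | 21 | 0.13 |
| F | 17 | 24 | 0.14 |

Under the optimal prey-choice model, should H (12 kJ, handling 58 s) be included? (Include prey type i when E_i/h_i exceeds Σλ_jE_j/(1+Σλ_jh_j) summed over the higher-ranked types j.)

On G and F alone, R = ΣλE/(1+Σλh) = 3.94/7.09 = 0.5557 kJ/s.
Profitability of H: 12/58 = 0.2069 kJ/s.
0.2069 < 0.5557, so adding H would lower the average — exclude it.

No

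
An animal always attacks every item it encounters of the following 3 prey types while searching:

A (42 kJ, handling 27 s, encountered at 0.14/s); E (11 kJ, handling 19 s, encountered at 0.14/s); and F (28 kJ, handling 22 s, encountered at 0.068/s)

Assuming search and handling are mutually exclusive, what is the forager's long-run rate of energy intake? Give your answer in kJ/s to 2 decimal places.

1.04 kJ/s

Energy encountered per unit search time: 0.14×42 + 0.14×11 + 0.068×28 = 9.324 kJ/s.
Handling time per unit search time: 0.14×27 + 0.14×19 + 0.068×22 = 7.936.
Rate = 9.324/(1 + 7.936) = 1.043 kJ/s.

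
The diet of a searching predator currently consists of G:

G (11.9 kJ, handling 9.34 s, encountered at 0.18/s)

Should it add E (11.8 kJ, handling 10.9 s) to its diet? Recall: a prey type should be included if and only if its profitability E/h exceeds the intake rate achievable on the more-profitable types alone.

On G alone, R = ΣλE/(1+Σλh) = 2.142/2.681 = 0.7989 kJ/s.
Profitability of E: 11.8/10.9 = 1.083 kJ/s.
Since 1.083 > R, including E increases the long-run rate.

Yes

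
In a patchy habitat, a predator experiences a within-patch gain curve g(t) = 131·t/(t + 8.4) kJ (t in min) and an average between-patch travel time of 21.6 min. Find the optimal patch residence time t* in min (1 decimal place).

Maximise g(t)/(T+t): set derivative to zero → g'(t)(T+t) = g(t).
g'(t) = 131·8.4/(t + 8.4)². Setting 131·8.4/(t+8.4)² = 131t/[(t+8.4)(21.6+t)] gives 8.4(21.6+t) = t(t+8.4), so t² = 8.4×21.6 = 181.4.
t* = √181.4 = 13.47 min.

13.5 min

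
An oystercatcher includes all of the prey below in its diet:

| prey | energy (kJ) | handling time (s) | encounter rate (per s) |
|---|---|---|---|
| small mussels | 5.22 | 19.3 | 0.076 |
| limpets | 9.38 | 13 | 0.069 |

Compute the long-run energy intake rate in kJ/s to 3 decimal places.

Energy encountered per unit search time: 0.076×5.22 + 0.069×9.38 = 1.044 kJ/s.
Handling time per unit search time: 0.076×19.3 + 0.069×13 = 2.364.
Rate = 1.044/(1 + 2.364) = 0.3103 kJ/s.

0.310 kJ/s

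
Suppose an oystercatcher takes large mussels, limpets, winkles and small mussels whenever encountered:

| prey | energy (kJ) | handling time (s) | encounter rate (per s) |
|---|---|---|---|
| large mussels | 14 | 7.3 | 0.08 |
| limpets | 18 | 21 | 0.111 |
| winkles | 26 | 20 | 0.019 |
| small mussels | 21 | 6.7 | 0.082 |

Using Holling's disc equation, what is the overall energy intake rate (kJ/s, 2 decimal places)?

Energy encountered per unit search time: 0.08×14 + 0.111×18 + 0.019×26 + 0.082×21 = 5.334 kJ/s.
Handling time per unit search time: 0.08×7.3 + 0.111×21 + 0.019×20 + 0.082×6.7 = 3.844.
Rate = 5.334/(1 + 3.844) = 1.101 kJ/s.

1.10 kJ/s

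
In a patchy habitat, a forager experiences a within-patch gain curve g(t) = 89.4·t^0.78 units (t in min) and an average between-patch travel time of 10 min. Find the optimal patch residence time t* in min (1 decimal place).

By the marginal value theorem, leave when the instantaneous gain rate g'(t) equals the habitat-wide average g(t)/(T + t).
g'(t) = 0.78·89.4·t^-0.22. Setting 0.78·89.4·t^-0.22 = 89.4·t^0.78/(10+t) gives 0.78(10+t) = t, so 0.22·t = 0.78×10.
t* = 0.78×10/0.22 = 35.45 min.

35.5 min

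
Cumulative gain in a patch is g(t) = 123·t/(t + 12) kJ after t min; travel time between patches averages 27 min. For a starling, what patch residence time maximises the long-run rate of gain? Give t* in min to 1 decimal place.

Maximise g(t)/(T+t): set derivative to zero → g'(t)(T+t) = g(t).
g'(t) = 123·12/(t + 12)². Setting 123·12/(t+12)² = 123t/[(t+12)(27+t)] gives 12(27+t) = t(t+12), so t² = 12×27 = 324.
t* = √324 = 18 min.

18.0 min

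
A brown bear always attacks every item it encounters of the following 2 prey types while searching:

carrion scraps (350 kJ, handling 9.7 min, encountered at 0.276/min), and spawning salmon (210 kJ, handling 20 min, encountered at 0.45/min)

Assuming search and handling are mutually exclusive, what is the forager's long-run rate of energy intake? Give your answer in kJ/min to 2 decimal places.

R = (0.276×350 + 0.45×210) / (1 + 0.276×9.7 + 0.45×20) = 191.1/12.68 = 15.07 kJ/min.

15.07 kJ/min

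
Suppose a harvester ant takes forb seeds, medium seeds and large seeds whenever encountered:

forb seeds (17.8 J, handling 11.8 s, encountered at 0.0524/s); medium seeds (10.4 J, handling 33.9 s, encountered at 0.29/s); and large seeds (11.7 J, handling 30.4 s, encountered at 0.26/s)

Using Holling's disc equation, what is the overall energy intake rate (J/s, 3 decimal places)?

0.361 J/s

Energy encountered per unit search time: 0.0524×17.8 + 0.29×10.4 + 0.26×11.7 = 6.991 J/s.
Handling time per unit search time: 0.0524×11.8 + 0.29×33.9 + 0.26×30.4 = 18.35.
Rate = 6.991/(1 + 18.35) = 0.3612 J/s.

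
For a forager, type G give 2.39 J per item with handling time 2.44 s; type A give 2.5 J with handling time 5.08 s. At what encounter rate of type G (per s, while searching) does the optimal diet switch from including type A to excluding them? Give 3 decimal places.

0.414 per s

At the threshold, the rate on type G alone equals the profitability of type A: λ·2.39/(1 + λ·2.44) = 2.5/5.08 = 0.4921.
Rearranging, λ(2.39 − 0.4921×2.44) = 0.4921, so λ = 0.4921/1.189 = 0.4138 per s.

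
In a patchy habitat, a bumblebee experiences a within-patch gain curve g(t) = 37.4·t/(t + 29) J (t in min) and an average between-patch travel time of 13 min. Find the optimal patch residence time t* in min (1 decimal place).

By the marginal value theorem, leave when the instantaneous gain rate g'(t) equals the habitat-wide average g(t)/(T + t).
g'(t) = 37.4·29/(t + 29)². Setting 37.4·29/(t+29)² = 37.4t/[(t+29)(13+t)] gives 29(13+t) = t(t+29), so t² = 29×13 = 377.
t* = √377 = 19.42 min.

19.4 min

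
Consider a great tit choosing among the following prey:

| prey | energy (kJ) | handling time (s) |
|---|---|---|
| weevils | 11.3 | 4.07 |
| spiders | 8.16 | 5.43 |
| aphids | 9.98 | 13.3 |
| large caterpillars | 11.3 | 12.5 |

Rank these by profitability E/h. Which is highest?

Profitability E/h (kJ/s): weevils = 11.3/4.07 = 2.78, spiders = 8.16/5.43 = 1.5, aphids = 9.98/13.3 = 0.75, large caterpillars = 11.3/12.5 = 0.904.
Ranked: weevils > spiders > large caterpillars > aphids.

weevils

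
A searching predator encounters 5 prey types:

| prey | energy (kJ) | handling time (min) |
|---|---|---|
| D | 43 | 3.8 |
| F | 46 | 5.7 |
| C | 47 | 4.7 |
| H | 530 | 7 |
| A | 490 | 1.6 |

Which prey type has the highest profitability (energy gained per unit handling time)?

A

Profitability E/h (kJ/min): D = 43/3.8 = 11.3, F = 46/5.7 = 8.07, C = 47/4.7 = 10, H = 530/7 = 75.7, A = 490/1.6 = 306.
Ranked: A > H > D > C > F.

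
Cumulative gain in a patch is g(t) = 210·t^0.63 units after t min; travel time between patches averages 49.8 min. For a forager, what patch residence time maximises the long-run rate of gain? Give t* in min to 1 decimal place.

84.8 min

By the marginal value theorem, leave when the instantaneous gain rate g'(t) equals the habitat-wide average g(t)/(T + t).
g'(t) = 0.63·210·t^-0.37. Setting 0.63·210·t^-0.37 = 210·t^0.63/(49.8+t) gives 0.63(49.8+t) = t, so 0.37·t = 0.63×49.8.
t* = 0.63×49.8/0.37 = 84.79 min.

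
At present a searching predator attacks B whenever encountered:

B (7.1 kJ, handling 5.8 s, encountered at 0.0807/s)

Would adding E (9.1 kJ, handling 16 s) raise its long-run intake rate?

Yes

Intake rate on the current diet: R = (0.0807×7.1) / (1 + 0.0807×5.8) = 0.573/1.468 = 0.3903 kJ/s.
E: E/h = 9.1/16 = 0.5687 kJ/s.
0.5687 > 0.3903, so adding E raises the average — include it.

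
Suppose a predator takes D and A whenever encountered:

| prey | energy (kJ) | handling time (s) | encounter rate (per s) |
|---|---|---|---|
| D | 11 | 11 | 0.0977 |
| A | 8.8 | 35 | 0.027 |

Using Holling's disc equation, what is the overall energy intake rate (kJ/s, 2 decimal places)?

0.43 kJ/s

R = (0.0977×11 + 0.027×8.8) / (1 + 0.0977×11 + 0.027×35) = 1.312/3.02 = 0.4346 kJ/s.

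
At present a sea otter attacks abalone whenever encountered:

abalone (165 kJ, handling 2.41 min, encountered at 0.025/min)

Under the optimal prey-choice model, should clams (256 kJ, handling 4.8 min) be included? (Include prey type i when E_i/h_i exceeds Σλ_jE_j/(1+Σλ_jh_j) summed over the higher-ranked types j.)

Yes

On abalone alone, R = ΣλE/(1+Σλh) = 4.125/1.06 = 3.891 kJ/min.
Profitability of clams: 256/4.8 = 53.33 kJ/min.
53.33 > 3.891, so adding clams raises the average — include it.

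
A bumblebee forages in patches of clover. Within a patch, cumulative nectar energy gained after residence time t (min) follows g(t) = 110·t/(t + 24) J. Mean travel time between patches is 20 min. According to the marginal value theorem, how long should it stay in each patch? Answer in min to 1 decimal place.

Maximise g(t)/(T+t): set derivative to zero → g'(t)(T+t) = g(t).
g'(t) = 110·24/(t + 24)². Setting 110·24/(t+24)² = 110t/[(t+24)(20+t)] gives 24(20+t) = t(t+24), so t² = 24×20 = 480.
t* = √480 = 21.91 min.

21.9 min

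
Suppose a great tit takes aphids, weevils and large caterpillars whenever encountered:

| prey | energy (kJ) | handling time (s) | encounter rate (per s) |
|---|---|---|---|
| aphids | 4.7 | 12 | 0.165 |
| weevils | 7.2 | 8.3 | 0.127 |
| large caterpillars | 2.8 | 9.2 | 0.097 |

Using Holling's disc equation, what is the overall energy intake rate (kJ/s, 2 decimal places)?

Energy encountered per unit search time: 0.165×4.7 + 0.127×7.2 + 0.097×2.8 = 1.962 kJ/s.
Handling time per unit search time: 0.165×12 + 0.127×8.3 + 0.097×9.2 = 3.926.
Rate = 1.962/(1 + 3.926) = 0.3982 kJ/s.

0.40 kJ/s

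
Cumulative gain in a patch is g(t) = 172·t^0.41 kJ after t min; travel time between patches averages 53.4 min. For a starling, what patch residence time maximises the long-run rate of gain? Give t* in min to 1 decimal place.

37.1 min

By the marginal value theorem, leave when the instantaneous gain rate g'(t) equals the habitat-wide average g(t)/(T + t).
g'(t) = 0.41·172·t^-0.59. Setting 0.41·172·t^-0.59 = 172·t^0.41/(53.4+t) gives 0.41(53.4+t) = t, so 0.59·t = 0.41×53.4.
t* = 0.41×53.4/0.59 = 37.11 min.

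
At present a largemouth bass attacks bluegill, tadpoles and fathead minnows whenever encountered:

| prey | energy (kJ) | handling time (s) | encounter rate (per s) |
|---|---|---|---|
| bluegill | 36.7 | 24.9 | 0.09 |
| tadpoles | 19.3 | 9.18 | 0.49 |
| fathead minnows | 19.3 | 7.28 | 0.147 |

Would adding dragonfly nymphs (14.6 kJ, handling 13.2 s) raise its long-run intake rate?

No

Intake rate on the current diet: R = (0.09×36.7 + 0.49×19.3 + 0.147×19.3) / (1 + 0.09×24.9 + 0.49×9.18 + 0.147×7.28) = 15.6/8.809 = 1.771 kJ/s.
dragonfly nymphs: E/h = 14.6/13.2 = 1.106 kJ/s.
1.106 < 1.771, so adding dragonfly nymphs would lower the average — exclude it.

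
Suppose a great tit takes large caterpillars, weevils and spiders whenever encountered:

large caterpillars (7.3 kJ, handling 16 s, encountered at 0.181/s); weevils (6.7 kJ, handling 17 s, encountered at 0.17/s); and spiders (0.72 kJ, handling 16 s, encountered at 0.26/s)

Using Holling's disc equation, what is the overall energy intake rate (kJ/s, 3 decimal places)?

0.242 kJ/s

Energy encountered per unit search time: 0.181×7.3 + 0.17×6.7 + 0.26×0.72 = 2.647 kJ/s.
Handling time per unit search time: 0.181×16 + 0.17×17 + 0.26×16 = 9.946.
Rate = 2.647/(1 + 9.946) = 0.2419 kJ/s.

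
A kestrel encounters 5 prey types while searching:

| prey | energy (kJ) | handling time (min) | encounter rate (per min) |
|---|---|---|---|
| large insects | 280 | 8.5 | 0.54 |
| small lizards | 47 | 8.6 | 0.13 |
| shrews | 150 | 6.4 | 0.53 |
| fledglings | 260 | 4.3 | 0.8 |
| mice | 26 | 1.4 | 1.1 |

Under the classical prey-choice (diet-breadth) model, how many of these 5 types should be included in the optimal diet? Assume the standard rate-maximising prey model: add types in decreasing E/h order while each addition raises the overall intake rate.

E/h in descending order: fledglings 60.5, large insects 32.9, shrews 23.4, mice 18.6, small lizards 5.47 kJ/min. The optimal diet is the largest prefix of this list for which every included type satisfies E_i/h_i > R on the types above it.
Rate on top 1: 46.85. large insects: 32.9 < 46.85 → exclude; stop.
Optimal diet: fledglings — 1 of 5 types.

1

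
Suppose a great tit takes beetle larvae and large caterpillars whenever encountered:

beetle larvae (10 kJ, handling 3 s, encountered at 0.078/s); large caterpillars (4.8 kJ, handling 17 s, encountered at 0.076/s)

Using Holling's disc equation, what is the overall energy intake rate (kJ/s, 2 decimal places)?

R = Σλ_iE_i / (1 + Σλ_ih_i)
Numerator: 0.078×10 + 0.076×4.8 = 1.145
Denominator: 1 + 0.078×3 + 0.076×17 = 2.526
R = 1.145/2.526 = 0.4532 kJ/s

0.45 kJ/s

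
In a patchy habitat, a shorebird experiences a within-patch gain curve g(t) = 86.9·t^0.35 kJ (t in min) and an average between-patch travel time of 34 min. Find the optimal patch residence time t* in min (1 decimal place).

Optimal t* satisfies g'(t*) = g(t*)/(T + t*).
g'(t) = 0.35·86.9·t^-0.65. Setting 0.35·86.9·t^-0.65 = 86.9·t^0.35/(34+t) gives 0.35(34+t) = t, so 0.65·t = 0.35×34.
t* = 0.35×34/0.65 = 18.31 min.

18.3 min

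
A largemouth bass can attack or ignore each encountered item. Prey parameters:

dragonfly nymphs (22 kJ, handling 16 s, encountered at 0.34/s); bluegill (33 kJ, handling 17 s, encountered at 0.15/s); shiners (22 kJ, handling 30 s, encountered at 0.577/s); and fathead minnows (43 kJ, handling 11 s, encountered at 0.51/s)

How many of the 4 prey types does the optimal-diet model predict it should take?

1

E/h in descending order: fathead minnows 3.91, bluegill 1.94, dragonfly nymphs 1.38, shiners 0.733 kJ/s. The optimal diet is the largest prefix of this list for which every included type satisfies E_i/h_i > R on the types above it.
Rate on top 1: 3.318. bluegill: 1.94 < 3.318 → exclude; stop.
Optimal diet: fathead minnows — 1 of 4 types.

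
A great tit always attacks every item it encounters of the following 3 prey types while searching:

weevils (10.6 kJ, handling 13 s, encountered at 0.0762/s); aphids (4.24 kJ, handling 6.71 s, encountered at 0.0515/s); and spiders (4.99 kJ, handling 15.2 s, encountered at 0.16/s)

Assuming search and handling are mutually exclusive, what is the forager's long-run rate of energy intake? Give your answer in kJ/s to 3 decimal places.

R = Σλ_iE_i / (1 + Σλ_ih_i)
Numerator: 0.0762×10.6 + 0.0515×4.24 + 0.16×4.99 = 1.824
Denominator: 1 + 0.0762×13 + 0.0515×6.71 + 0.16×15.2 = 4.768
R = 1.824/4.768 = 0.3826 kJ/s

0.383 kJ/s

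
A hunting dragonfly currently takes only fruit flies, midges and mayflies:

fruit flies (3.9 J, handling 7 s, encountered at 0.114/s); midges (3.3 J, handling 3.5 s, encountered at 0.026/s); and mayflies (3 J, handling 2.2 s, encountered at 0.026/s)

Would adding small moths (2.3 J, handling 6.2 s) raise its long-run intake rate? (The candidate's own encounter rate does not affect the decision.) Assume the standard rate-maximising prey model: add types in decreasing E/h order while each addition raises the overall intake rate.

Intake rate on the current diet: R = (0.114×3.9 + 0.026×3.3 + 0.026×3) / (1 + 0.114×7 + 0.026×3.5 + 0.026×2.2) = 0.6084/1.946 = 0.3126 J/s.
small moths: E/h = 2.3/6.2 = 0.371 J/s.
Since 0.371 > R, including small moths increases the long-run rate.

Yes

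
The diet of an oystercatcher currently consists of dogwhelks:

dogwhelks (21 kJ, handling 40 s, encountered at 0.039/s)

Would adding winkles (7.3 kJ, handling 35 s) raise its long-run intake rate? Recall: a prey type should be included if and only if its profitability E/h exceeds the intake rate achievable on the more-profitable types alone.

No

On dogwhelks alone, R = ΣλE/(1+Σλh) = 0.819/2.56 = 0.3199 kJ/s.
winkles: E/h = 7.3/35 = 0.2086 kJ/s.
Since 0.2086 < R, time spent handling winkles is better spent searching.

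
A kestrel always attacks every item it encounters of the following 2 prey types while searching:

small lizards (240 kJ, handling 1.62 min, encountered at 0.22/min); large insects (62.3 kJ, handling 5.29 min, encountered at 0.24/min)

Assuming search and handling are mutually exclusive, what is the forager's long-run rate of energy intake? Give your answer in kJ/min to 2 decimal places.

25.80 kJ/min

Energy encountered per unit search time: 0.22×240 + 0.24×62.3 = 67.75 kJ/min.
Handling time per unit search time: 0.22×1.62 + 0.24×5.29 = 1.626.
Rate = 67.75/(1 + 1.626) = 25.8 kJ/min.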